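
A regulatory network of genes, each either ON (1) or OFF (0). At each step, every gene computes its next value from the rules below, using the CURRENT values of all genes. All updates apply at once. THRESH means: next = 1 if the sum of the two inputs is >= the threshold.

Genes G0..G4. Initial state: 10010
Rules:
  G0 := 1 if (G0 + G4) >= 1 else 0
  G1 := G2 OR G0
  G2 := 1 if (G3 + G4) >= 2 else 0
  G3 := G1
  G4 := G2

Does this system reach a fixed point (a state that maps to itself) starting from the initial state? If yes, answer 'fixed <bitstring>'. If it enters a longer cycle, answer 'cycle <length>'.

Step 0: 10010
Step 1: G0=(1+0>=1)=1 G1=G2|G0=0|1=1 G2=(1+0>=2)=0 G3=G1=0 G4=G2=0 -> 11000
Step 2: G0=(1+0>=1)=1 G1=G2|G0=0|1=1 G2=(0+0>=2)=0 G3=G1=1 G4=G2=0 -> 11010
Step 3: G0=(1+0>=1)=1 G1=G2|G0=0|1=1 G2=(1+0>=2)=0 G3=G1=1 G4=G2=0 -> 11010
Fixed point reached at step 2: 11010

Answer: fixed 11010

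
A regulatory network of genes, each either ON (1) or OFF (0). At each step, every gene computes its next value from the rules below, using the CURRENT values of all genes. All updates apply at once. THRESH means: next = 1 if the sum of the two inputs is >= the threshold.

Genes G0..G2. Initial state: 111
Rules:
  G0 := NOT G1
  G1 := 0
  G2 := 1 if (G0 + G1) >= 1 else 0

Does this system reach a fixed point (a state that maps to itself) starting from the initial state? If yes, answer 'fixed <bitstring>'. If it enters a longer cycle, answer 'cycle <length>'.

Step 0: 111
Step 1: G0=NOT G1=NOT 1=0 G1=0(const) G2=(1+1>=1)=1 -> 001
Step 2: G0=NOT G1=NOT 0=1 G1=0(const) G2=(0+0>=1)=0 -> 100
Step 3: G0=NOT G1=NOT 0=1 G1=0(const) G2=(1+0>=1)=1 -> 101
Step 4: G0=NOT G1=NOT 0=1 G1=0(const) G2=(1+0>=1)=1 -> 101
Fixed point reached at step 3: 101

Answer: fixed 101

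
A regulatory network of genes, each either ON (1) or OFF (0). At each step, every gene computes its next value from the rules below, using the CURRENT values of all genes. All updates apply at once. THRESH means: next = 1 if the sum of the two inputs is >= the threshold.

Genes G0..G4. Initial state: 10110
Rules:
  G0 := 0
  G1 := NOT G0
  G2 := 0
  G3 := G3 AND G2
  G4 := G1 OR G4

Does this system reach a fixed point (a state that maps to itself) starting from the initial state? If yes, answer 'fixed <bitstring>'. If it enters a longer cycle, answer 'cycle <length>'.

Answer: fixed 01001

Derivation:
Step 0: 10110
Step 1: G0=0(const) G1=NOT G0=NOT 1=0 G2=0(const) G3=G3&G2=1&1=1 G4=G1|G4=0|0=0 -> 00010
Step 2: G0=0(const) G1=NOT G0=NOT 0=1 G2=0(const) G3=G3&G2=1&0=0 G4=G1|G4=0|0=0 -> 01000
Step 3: G0=0(const) G1=NOT G0=NOT 0=1 G2=0(const) G3=G3&G2=0&0=0 G4=G1|G4=1|0=1 -> 01001
Step 4: G0=0(const) G1=NOT G0=NOT 0=1 G2=0(const) G3=G3&G2=0&0=0 G4=G1|G4=1|1=1 -> 01001
Fixed point reached at step 3: 01001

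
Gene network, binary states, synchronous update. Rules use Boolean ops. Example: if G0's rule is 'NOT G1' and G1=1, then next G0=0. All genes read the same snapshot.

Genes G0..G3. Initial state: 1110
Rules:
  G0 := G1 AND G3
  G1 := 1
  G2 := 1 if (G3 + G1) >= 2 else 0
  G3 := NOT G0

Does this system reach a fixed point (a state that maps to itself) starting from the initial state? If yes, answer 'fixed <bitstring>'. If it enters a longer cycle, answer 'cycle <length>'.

Step 0: 1110
Step 1: G0=G1&G3=1&0=0 G1=1(const) G2=(0+1>=2)=0 G3=NOT G0=NOT 1=0 -> 0100
Step 2: G0=G1&G3=1&0=0 G1=1(const) G2=(0+1>=2)=0 G3=NOT G0=NOT 0=1 -> 0101
Step 3: G0=G1&G3=1&1=1 G1=1(const) G2=(1+1>=2)=1 G3=NOT G0=NOT 0=1 -> 1111
Step 4: G0=G1&G3=1&1=1 G1=1(const) G2=(1+1>=2)=1 G3=NOT G0=NOT 1=0 -> 1110
Cycle of length 4 starting at step 0 -> no fixed point

Answer: cycle 4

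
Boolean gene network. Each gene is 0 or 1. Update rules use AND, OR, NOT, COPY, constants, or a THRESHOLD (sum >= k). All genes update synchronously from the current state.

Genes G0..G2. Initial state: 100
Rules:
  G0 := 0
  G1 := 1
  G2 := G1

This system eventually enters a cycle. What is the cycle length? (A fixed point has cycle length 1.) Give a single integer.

Answer: 1

Derivation:
Step 0: 100
Step 1: G0=0(const) G1=1(const) G2=G1=0 -> 010
Step 2: G0=0(const) G1=1(const) G2=G1=1 -> 011
Step 3: G0=0(const) G1=1(const) G2=G1=1 -> 011
State from step 3 equals state from step 2 -> cycle length 1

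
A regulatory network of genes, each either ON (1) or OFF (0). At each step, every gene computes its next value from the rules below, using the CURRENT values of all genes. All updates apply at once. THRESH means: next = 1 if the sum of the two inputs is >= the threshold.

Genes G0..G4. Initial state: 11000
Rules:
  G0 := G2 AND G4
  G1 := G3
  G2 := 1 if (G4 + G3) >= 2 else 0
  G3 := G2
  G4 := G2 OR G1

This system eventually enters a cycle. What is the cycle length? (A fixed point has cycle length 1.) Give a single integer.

Step 0: 11000
Step 1: G0=G2&G4=0&0=0 G1=G3=0 G2=(0+0>=2)=0 G3=G2=0 G4=G2|G1=0|1=1 -> 00001
Step 2: G0=G2&G4=0&1=0 G1=G3=0 G2=(1+0>=2)=0 G3=G2=0 G4=G2|G1=0|0=0 -> 00000
Step 3: G0=G2&G4=0&0=0 G1=G3=0 G2=(0+0>=2)=0 G3=G2=0 G4=G2|G1=0|0=0 -> 00000
State from step 3 equals state from step 2 -> cycle length 1

Answer: 1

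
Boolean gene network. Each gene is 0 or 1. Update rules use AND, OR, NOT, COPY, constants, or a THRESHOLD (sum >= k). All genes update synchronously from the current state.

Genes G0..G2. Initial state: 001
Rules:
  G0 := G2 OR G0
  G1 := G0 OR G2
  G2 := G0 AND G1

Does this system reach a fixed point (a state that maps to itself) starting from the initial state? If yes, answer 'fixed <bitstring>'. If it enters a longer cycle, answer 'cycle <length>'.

Step 0: 001
Step 1: G0=G2|G0=1|0=1 G1=G0|G2=0|1=1 G2=G0&G1=0&0=0 -> 110
Step 2: G0=G2|G0=0|1=1 G1=G0|G2=1|0=1 G2=G0&G1=1&1=1 -> 111
Step 3: G0=G2|G0=1|1=1 G1=G0|G2=1|1=1 G2=G0&G1=1&1=1 -> 111
Fixed point reached at step 2: 111

Answer: fixed 111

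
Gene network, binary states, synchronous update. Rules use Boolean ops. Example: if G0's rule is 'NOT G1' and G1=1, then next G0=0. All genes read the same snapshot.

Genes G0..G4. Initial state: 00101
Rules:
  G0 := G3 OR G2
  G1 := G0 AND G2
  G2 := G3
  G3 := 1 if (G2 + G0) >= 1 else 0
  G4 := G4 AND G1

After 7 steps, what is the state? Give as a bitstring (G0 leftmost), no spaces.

Step 1: G0=G3|G2=0|1=1 G1=G0&G2=0&1=0 G2=G3=0 G3=(1+0>=1)=1 G4=G4&G1=1&0=0 -> 10010
Step 2: G0=G3|G2=1|0=1 G1=G0&G2=1&0=0 G2=G3=1 G3=(0+1>=1)=1 G4=G4&G1=0&0=0 -> 10110
Step 3: G0=G3|G2=1|1=1 G1=G0&G2=1&1=1 G2=G3=1 G3=(1+1>=1)=1 G4=G4&G1=0&0=0 -> 11110
Step 4: G0=G3|G2=1|1=1 G1=G0&G2=1&1=1 G2=G3=1 G3=(1+1>=1)=1 G4=G4&G1=0&1=0 -> 11110
Step 5: G0=G3|G2=1|1=1 G1=G0&G2=1&1=1 G2=G3=1 G3=(1+1>=1)=1 G4=G4&G1=0&1=0 -> 11110
Step 6: G0=G3|G2=1|1=1 G1=G0&G2=1&1=1 G2=G3=1 G3=(1+1>=1)=1 G4=G4&G1=0&1=0 -> 11110
Step 7: G0=G3|G2=1|1=1 G1=G0&G2=1&1=1 G2=G3=1 G3=(1+1>=1)=1 G4=G4&G1=0&1=0 -> 11110

11110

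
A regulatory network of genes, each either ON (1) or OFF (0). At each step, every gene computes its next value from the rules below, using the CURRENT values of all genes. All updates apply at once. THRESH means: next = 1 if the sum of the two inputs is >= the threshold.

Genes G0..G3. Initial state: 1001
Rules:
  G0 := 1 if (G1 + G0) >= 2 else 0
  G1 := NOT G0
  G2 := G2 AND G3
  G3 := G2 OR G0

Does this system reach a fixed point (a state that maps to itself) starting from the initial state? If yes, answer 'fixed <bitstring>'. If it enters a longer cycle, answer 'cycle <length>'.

Step 0: 1001
Step 1: G0=(0+1>=2)=0 G1=NOT G0=NOT 1=0 G2=G2&G3=0&1=0 G3=G2|G0=0|1=1 -> 0001
Step 2: G0=(0+0>=2)=0 G1=NOT G0=NOT 0=1 G2=G2&G3=0&1=0 G3=G2|G0=0|0=0 -> 0100
Step 3: G0=(1+0>=2)=0 G1=NOT G0=NOT 0=1 G2=G2&G3=0&0=0 G3=G2|G0=0|0=0 -> 0100
Fixed point reached at step 2: 0100

Answer: fixed 0100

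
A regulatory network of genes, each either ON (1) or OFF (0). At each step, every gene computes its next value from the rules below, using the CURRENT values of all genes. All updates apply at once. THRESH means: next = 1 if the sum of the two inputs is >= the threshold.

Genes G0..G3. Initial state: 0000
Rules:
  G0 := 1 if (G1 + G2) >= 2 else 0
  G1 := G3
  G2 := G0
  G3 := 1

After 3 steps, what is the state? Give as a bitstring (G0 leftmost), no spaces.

Step 1: G0=(0+0>=2)=0 G1=G3=0 G2=G0=0 G3=1(const) -> 0001
Step 2: G0=(0+0>=2)=0 G1=G3=1 G2=G0=0 G3=1(const) -> 0101
Step 3: G0=(1+0>=2)=0 G1=G3=1 G2=G0=0 G3=1(const) -> 0101

0101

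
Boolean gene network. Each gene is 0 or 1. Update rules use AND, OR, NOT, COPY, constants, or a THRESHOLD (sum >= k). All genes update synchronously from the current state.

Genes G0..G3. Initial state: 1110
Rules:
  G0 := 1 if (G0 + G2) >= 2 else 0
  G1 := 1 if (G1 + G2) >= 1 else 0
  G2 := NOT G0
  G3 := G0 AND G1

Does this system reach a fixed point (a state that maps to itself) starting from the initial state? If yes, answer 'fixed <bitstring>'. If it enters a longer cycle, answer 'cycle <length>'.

Step 0: 1110
Step 1: G0=(1+1>=2)=1 G1=(1+1>=1)=1 G2=NOT G0=NOT 1=0 G3=G0&G1=1&1=1 -> 1101
Step 2: G0=(1+0>=2)=0 G1=(1+0>=1)=1 G2=NOT G0=NOT 1=0 G3=G0&G1=1&1=1 -> 0101
Step 3: G0=(0+0>=2)=0 G1=(1+0>=1)=1 G2=NOT G0=NOT 0=1 G3=G0&G1=0&1=0 -> 0110
Step 4: G0=(0+1>=2)=0 G1=(1+1>=1)=1 G2=NOT G0=NOT 0=1 G3=G0&G1=0&1=0 -> 0110
Fixed point reached at step 3: 0110

Answer: fixed 0110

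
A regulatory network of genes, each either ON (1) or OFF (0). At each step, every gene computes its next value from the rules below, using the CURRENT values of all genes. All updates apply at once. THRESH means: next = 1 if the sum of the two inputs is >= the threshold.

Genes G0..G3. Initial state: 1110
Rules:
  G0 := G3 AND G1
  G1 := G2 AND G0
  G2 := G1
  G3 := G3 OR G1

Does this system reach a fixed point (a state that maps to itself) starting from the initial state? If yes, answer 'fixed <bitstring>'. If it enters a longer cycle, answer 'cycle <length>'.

Step 0: 1110
Step 1: G0=G3&G1=0&1=0 G1=G2&G0=1&1=1 G2=G1=1 G3=G3|G1=0|1=1 -> 0111
Step 2: G0=G3&G1=1&1=1 G1=G2&G0=1&0=0 G2=G1=1 G3=G3|G1=1|1=1 -> 1011
Step 3: G0=G3&G1=1&0=0 G1=G2&G0=1&1=1 G2=G1=0 G3=G3|G1=1|0=1 -> 0101
Step 4: G0=G3&G1=1&1=1 G1=G2&G0=0&0=0 G2=G1=1 G3=G3|G1=1|1=1 -> 1011
Cycle of length 2 starting at step 2 -> no fixed point

Answer: cycle 2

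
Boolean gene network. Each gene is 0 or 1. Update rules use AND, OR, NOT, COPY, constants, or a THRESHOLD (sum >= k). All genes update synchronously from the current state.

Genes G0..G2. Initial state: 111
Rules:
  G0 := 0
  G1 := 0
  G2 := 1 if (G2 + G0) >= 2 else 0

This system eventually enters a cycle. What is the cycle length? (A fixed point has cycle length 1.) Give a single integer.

Step 0: 111
Step 1: G0=0(const) G1=0(const) G2=(1+1>=2)=1 -> 001
Step 2: G0=0(const) G1=0(const) G2=(1+0>=2)=0 -> 000
Step 3: G0=0(const) G1=0(const) G2=(0+0>=2)=0 -> 000
State from step 3 equals state from step 2 -> cycle length 1

Answer: 1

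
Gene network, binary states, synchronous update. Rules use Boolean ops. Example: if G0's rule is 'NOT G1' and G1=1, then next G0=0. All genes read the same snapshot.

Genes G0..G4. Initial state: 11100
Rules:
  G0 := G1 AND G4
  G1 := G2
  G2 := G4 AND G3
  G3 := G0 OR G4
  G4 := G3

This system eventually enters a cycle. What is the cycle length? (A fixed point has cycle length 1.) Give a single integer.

Step 0: 11100
Step 1: G0=G1&G4=1&0=0 G1=G2=1 G2=G4&G3=0&0=0 G3=G0|G4=1|0=1 G4=G3=0 -> 01010
Step 2: G0=G1&G4=1&0=0 G1=G2=0 G2=G4&G3=0&1=0 G3=G0|G4=0|0=0 G4=G3=1 -> 00001
Step 3: G0=G1&G4=0&1=0 G1=G2=0 G2=G4&G3=1&0=0 G3=G0|G4=0|1=1 G4=G3=0 -> 00010
Step 4: G0=G1&G4=0&0=0 G1=G2=0 G2=G4&G3=0&1=0 G3=G0|G4=0|0=0 G4=G3=1 -> 00001
State from step 4 equals state from step 2 -> cycle length 2

Answer: 2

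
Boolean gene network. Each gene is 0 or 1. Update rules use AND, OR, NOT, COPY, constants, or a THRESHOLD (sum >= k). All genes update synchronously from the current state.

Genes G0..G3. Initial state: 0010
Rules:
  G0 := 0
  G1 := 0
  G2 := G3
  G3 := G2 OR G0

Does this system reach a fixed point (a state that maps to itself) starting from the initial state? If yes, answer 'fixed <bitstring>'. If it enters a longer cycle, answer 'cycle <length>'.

Answer: cycle 2

Derivation:
Step 0: 0010
Step 1: G0=0(const) G1=0(const) G2=G3=0 G3=G2|G0=1|0=1 -> 0001
Step 2: G0=0(const) G1=0(const) G2=G3=1 G3=G2|G0=0|0=0 -> 0010
Cycle of length 2 starting at step 0 -> no fixed point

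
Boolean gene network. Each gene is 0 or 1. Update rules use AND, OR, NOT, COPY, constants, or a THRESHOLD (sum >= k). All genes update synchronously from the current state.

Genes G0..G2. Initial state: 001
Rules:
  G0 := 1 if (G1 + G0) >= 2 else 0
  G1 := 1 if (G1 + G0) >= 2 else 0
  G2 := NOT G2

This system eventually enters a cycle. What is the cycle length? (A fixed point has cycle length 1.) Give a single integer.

Answer: 2

Derivation:
Step 0: 001
Step 1: G0=(0+0>=2)=0 G1=(0+0>=2)=0 G2=NOT G2=NOT 1=0 -> 000
Step 2: G0=(0+0>=2)=0 G1=(0+0>=2)=0 G2=NOT G2=NOT 0=1 -> 001
State from step 2 equals state from step 0 -> cycle length 2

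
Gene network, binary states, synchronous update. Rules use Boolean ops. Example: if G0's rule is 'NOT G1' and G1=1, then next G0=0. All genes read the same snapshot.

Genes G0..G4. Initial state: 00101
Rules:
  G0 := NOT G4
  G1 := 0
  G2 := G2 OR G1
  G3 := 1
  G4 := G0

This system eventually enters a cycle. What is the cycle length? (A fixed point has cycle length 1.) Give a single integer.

Step 0: 00101
Step 1: G0=NOT G4=NOT 1=0 G1=0(const) G2=G2|G1=1|0=1 G3=1(const) G4=G0=0 -> 00110
Step 2: G0=NOT G4=NOT 0=1 G1=0(const) G2=G2|G1=1|0=1 G3=1(const) G4=G0=0 -> 10110
Step 3: G0=NOT G4=NOT 0=1 G1=0(const) G2=G2|G1=1|0=1 G3=1(const) G4=G0=1 -> 10111
Step 4: G0=NOT G4=NOT 1=0 G1=0(const) G2=G2|G1=1|0=1 G3=1(const) G4=G0=1 -> 00111
Step 5: G0=NOT G4=NOT 1=0 G1=0(const) G2=G2|G1=1|0=1 G3=1(const) G4=G0=0 -> 00110
State from step 5 equals state from step 1 -> cycle length 4

Answer: 4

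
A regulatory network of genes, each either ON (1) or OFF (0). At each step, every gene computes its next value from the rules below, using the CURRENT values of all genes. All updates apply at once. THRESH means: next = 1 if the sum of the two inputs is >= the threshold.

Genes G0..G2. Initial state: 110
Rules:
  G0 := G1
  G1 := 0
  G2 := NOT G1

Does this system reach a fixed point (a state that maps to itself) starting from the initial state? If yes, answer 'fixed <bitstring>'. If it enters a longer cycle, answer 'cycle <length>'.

Answer: fixed 001

Derivation:
Step 0: 110
Step 1: G0=G1=1 G1=0(const) G2=NOT G1=NOT 1=0 -> 100
Step 2: G0=G1=0 G1=0(const) G2=NOT G1=NOT 0=1 -> 001
Step 3: G0=G1=0 G1=0(const) G2=NOT G1=NOT 0=1 -> 001
Fixed point reached at step 2: 001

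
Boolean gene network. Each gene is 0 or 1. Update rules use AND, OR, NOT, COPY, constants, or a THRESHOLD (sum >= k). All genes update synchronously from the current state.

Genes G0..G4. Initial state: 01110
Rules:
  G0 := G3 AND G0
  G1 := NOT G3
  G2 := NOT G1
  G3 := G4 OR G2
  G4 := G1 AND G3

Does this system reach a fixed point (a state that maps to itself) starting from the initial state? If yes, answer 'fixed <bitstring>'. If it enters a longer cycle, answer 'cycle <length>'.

Answer: fixed 00110

Derivation:
Step 0: 01110
Step 1: G0=G3&G0=1&0=0 G1=NOT G3=NOT 1=0 G2=NOT G1=NOT 1=0 G3=G4|G2=0|1=1 G4=G1&G3=1&1=1 -> 00011
Step 2: G0=G3&G0=1&0=0 G1=NOT G3=NOT 1=0 G2=NOT G1=NOT 0=1 G3=G4|G2=1|0=1 G4=G1&G3=0&1=0 -> 00110
Step 3: G0=G3&G0=1&0=0 G1=NOT G3=NOT 1=0 G2=NOT G1=NOT 0=1 G3=G4|G2=0|1=1 G4=G1&G3=0&1=0 -> 00110
Fixed point reached at step 2: 00110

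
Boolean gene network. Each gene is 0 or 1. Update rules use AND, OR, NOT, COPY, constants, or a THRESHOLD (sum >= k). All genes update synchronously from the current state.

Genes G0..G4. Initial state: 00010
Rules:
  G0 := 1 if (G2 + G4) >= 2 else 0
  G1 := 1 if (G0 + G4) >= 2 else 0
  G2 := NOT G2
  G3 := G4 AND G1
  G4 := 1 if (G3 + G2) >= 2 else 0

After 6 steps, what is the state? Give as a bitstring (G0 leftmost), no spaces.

Step 1: G0=(0+0>=2)=0 G1=(0+0>=2)=0 G2=NOT G2=NOT 0=1 G3=G4&G1=0&0=0 G4=(1+0>=2)=0 -> 00100
Step 2: G0=(1+0>=2)=0 G1=(0+0>=2)=0 G2=NOT G2=NOT 1=0 G3=G4&G1=0&0=0 G4=(0+1>=2)=0 -> 00000
Step 3: G0=(0+0>=2)=0 G1=(0+0>=2)=0 G2=NOT G2=NOT 0=1 G3=G4&G1=0&0=0 G4=(0+0>=2)=0 -> 00100
Step 4: G0=(1+0>=2)=0 G1=(0+0>=2)=0 G2=NOT G2=NOT 1=0 G3=G4&G1=0&0=0 G4=(0+1>=2)=0 -> 00000
Step 5: G0=(0+0>=2)=0 G1=(0+0>=2)=0 G2=NOT G2=NOT 0=1 G3=G4&G1=0&0=0 G4=(0+0>=2)=0 -> 00100
Step 6: G0=(1+0>=2)=0 G1=(0+0>=2)=0 G2=NOT G2=NOT 1=0 G3=G4&G1=0&0=0 G4=(0+1>=2)=0 -> 00000

00000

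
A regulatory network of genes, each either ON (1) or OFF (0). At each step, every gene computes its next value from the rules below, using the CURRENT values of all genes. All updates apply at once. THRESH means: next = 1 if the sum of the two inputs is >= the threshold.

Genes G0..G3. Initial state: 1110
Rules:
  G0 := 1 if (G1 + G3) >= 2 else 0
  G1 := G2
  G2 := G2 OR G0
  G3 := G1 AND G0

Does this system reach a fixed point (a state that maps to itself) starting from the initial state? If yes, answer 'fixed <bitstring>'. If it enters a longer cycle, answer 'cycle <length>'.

Answer: cycle 2

Derivation:
Step 0: 1110
Step 1: G0=(1+0>=2)=0 G1=G2=1 G2=G2|G0=1|1=1 G3=G1&G0=1&1=1 -> 0111
Step 2: G0=(1+1>=2)=1 G1=G2=1 G2=G2|G0=1|0=1 G3=G1&G0=1&0=0 -> 1110
Cycle of length 2 starting at step 0 -> no fixed point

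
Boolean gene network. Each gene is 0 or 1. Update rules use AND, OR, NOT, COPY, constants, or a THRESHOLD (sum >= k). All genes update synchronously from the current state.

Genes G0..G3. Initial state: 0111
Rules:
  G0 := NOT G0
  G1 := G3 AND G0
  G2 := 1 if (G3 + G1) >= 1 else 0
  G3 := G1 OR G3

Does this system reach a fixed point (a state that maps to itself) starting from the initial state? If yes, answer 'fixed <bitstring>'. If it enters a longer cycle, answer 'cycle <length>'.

Step 0: 0111
Step 1: G0=NOT G0=NOT 0=1 G1=G3&G0=1&0=0 G2=(1+1>=1)=1 G3=G1|G3=1|1=1 -> 1011
Step 2: G0=NOT G0=NOT 1=0 G1=G3&G0=1&1=1 G2=(1+0>=1)=1 G3=G1|G3=0|1=1 -> 0111
Cycle of length 2 starting at step 0 -> no fixed point

Answer: cycle 2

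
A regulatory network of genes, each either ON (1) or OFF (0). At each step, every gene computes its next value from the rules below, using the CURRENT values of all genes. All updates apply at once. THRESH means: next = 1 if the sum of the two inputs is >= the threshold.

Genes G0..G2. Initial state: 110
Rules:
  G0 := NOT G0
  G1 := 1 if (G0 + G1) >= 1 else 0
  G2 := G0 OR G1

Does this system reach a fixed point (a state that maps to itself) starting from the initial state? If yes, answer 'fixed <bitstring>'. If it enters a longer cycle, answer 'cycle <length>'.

Step 0: 110
Step 1: G0=NOT G0=NOT 1=0 G1=(1+1>=1)=1 G2=G0|G1=1|1=1 -> 011
Step 2: G0=NOT G0=NOT 0=1 G1=(0+1>=1)=1 G2=G0|G1=0|1=1 -> 111
Step 3: G0=NOT G0=NOT 1=0 G1=(1+1>=1)=1 G2=G0|G1=1|1=1 -> 011
Cycle of length 2 starting at step 1 -> no fixed point

Answer: cycle 2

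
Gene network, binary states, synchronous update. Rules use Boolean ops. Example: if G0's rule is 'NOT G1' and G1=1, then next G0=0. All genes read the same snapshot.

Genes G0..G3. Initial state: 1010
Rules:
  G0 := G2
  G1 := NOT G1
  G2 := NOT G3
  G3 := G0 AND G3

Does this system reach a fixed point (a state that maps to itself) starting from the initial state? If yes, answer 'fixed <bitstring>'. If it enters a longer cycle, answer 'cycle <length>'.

Answer: cycle 2

Derivation:
Step 0: 1010
Step 1: G0=G2=1 G1=NOT G1=NOT 0=1 G2=NOT G3=NOT 0=1 G3=G0&G3=1&0=0 -> 1110
Step 2: G0=G2=1 G1=NOT G1=NOT 1=0 G2=NOT G3=NOT 0=1 G3=G0&G3=1&0=0 -> 1010
Cycle of length 2 starting at step 0 -> no fixed point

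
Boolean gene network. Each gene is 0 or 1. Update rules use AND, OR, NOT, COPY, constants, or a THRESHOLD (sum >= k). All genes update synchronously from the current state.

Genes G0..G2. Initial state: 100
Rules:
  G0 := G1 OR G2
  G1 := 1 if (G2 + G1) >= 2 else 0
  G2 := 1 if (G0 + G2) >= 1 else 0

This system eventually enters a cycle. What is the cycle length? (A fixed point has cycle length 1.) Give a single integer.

Answer: 1

Derivation:
Step 0: 100
Step 1: G0=G1|G2=0|0=0 G1=(0+0>=2)=0 G2=(1+0>=1)=1 -> 001
Step 2: G0=G1|G2=0|1=1 G1=(1+0>=2)=0 G2=(0+1>=1)=1 -> 101
Step 3: G0=G1|G2=0|1=1 G1=(1+0>=2)=0 G2=(1+1>=1)=1 -> 101
State from step 3 equals state from step 2 -> cycle length 1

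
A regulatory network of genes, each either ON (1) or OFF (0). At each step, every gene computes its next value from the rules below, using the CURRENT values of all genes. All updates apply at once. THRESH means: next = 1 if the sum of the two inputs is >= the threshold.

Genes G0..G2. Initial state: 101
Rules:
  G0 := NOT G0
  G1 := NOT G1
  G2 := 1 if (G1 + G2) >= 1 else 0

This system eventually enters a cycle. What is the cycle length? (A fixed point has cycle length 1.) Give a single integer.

Answer: 2

Derivation:
Step 0: 101
Step 1: G0=NOT G0=NOT 1=0 G1=NOT G1=NOT 0=1 G2=(0+1>=1)=1 -> 011
Step 2: G0=NOT G0=NOT 0=1 G1=NOT G1=NOT 1=0 G2=(1+1>=1)=1 -> 101
State from step 2 equals state from step 0 -> cycle length 2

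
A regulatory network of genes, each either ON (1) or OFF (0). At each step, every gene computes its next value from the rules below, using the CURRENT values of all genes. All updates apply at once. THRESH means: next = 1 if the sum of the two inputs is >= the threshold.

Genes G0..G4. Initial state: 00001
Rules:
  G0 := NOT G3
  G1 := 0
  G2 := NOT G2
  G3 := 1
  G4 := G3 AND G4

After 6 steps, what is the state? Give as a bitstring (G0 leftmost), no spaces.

Step 1: G0=NOT G3=NOT 0=1 G1=0(const) G2=NOT G2=NOT 0=1 G3=1(const) G4=G3&G4=0&1=0 -> 10110
Step 2: G0=NOT G3=NOT 1=0 G1=0(const) G2=NOT G2=NOT 1=0 G3=1(const) G4=G3&G4=1&0=0 -> 00010
Step 3: G0=NOT G3=NOT 1=0 G1=0(const) G2=NOT G2=NOT 0=1 G3=1(const) G4=G3&G4=1&0=0 -> 00110
Step 4: G0=NOT G3=NOT 1=0 G1=0(const) G2=NOT G2=NOT 1=0 G3=1(const) G4=G3&G4=1&0=0 -> 00010
Step 5: G0=NOT G3=NOT 1=0 G1=0(const) G2=NOT G2=NOT 0=1 G3=1(const) G4=G3&G4=1&0=0 -> 00110
Step 6: G0=NOT G3=NOT 1=0 G1=0(const) G2=NOT G2=NOT 1=0 G3=1(const) G4=G3&G4=1&0=0 -> 00010

00010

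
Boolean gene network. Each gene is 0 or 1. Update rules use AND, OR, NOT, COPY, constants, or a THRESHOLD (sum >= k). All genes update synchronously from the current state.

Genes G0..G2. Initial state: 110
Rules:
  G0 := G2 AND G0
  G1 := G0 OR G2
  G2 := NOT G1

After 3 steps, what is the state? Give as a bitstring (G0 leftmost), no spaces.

Step 1: G0=G2&G0=0&1=0 G1=G0|G2=1|0=1 G2=NOT G1=NOT 1=0 -> 010
Step 2: G0=G2&G0=0&0=0 G1=G0|G2=0|0=0 G2=NOT G1=NOT 1=0 -> 000
Step 3: G0=G2&G0=0&0=0 G1=G0|G2=0|0=0 G2=NOT G1=NOT 0=1 -> 001

001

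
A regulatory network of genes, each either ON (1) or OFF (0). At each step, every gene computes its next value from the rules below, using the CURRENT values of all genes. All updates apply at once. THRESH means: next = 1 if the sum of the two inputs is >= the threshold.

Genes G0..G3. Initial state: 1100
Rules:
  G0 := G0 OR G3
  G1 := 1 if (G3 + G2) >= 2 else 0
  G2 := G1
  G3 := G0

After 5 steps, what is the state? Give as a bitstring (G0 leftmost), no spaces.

Step 1: G0=G0|G3=1|0=1 G1=(0+0>=2)=0 G2=G1=1 G3=G0=1 -> 1011
Step 2: G0=G0|G3=1|1=1 G1=(1+1>=2)=1 G2=G1=0 G3=G0=1 -> 1101
Step 3: G0=G0|G3=1|1=1 G1=(1+0>=2)=0 G2=G1=1 G3=G0=1 -> 1011
Step 4: G0=G0|G3=1|1=1 G1=(1+1>=2)=1 G2=G1=0 G3=G0=1 -> 1101
Step 5: G0=G0|G3=1|1=1 G1=(1+0>=2)=0 G2=G1=1 G3=G0=1 -> 1011

1011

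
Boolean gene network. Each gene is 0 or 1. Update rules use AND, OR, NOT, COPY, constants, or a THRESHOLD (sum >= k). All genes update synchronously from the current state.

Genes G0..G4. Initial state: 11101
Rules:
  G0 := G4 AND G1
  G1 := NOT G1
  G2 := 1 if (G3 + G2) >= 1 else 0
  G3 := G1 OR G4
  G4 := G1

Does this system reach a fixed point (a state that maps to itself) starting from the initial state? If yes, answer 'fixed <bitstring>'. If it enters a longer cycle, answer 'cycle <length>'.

Answer: cycle 2

Derivation:
Step 0: 11101
Step 1: G0=G4&G1=1&1=1 G1=NOT G1=NOT 1=0 G2=(0+1>=1)=1 G3=G1|G4=1|1=1 G4=G1=1 -> 10111
Step 2: G0=G4&G1=1&0=0 G1=NOT G1=NOT 0=1 G2=(1+1>=1)=1 G3=G1|G4=0|1=1 G4=G1=0 -> 01110
Step 3: G0=G4&G1=0&1=0 G1=NOT G1=NOT 1=0 G2=(1+1>=1)=1 G3=G1|G4=1|0=1 G4=G1=1 -> 00111
Step 4: G0=G4&G1=1&0=0 G1=NOT G1=NOT 0=1 G2=(1+1>=1)=1 G3=G1|G4=0|1=1 G4=G1=0 -> 01110
Cycle of length 2 starting at step 2 -> no fixed point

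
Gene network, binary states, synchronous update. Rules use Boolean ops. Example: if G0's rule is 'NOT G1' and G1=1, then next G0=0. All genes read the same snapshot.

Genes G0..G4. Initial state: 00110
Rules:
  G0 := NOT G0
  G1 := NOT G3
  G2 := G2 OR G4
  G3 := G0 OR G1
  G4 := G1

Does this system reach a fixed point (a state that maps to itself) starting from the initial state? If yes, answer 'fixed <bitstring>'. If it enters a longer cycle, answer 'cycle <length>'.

Answer: cycle 4

Derivation:
Step 0: 00110
Step 1: G0=NOT G0=NOT 0=1 G1=NOT G3=NOT 1=0 G2=G2|G4=1|0=1 G3=G0|G1=0|0=0 G4=G1=0 -> 10100
Step 2: G0=NOT G0=NOT 1=0 G1=NOT G3=NOT 0=1 G2=G2|G4=1|0=1 G3=G0|G1=1|0=1 G4=G1=0 -> 01110
Step 3: G0=NOT G0=NOT 0=1 G1=NOT G3=NOT 1=0 G2=G2|G4=1|0=1 G3=G0|G1=0|1=1 G4=G1=1 -> 10111
Step 4: G0=NOT G0=NOT 1=0 G1=NOT G3=NOT 1=0 G2=G2|G4=1|1=1 G3=G0|G1=1|0=1 G4=G1=0 -> 00110
Cycle of length 4 starting at step 0 -> no fixed point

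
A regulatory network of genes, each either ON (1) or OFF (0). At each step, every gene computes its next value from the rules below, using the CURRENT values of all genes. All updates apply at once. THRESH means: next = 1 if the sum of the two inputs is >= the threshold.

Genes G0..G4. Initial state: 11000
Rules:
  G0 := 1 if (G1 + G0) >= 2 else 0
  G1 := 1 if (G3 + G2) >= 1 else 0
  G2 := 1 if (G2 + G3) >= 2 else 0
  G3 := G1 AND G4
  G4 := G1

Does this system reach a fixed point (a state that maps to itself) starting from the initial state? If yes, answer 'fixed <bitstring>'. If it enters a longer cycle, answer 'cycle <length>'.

Answer: fixed 00000

Derivation:
Step 0: 11000
Step 1: G0=(1+1>=2)=1 G1=(0+0>=1)=0 G2=(0+0>=2)=0 G3=G1&G4=1&0=0 G4=G1=1 -> 10001
Step 2: G0=(0+1>=2)=0 G1=(0+0>=1)=0 G2=(0+0>=2)=0 G3=G1&G4=0&1=0 G4=G1=0 -> 00000
Step 3: G0=(0+0>=2)=0 G1=(0+0>=1)=0 G2=(0+0>=2)=0 G3=G1&G4=0&0=0 G4=G1=0 -> 00000
Fixed point reached at step 2: 00000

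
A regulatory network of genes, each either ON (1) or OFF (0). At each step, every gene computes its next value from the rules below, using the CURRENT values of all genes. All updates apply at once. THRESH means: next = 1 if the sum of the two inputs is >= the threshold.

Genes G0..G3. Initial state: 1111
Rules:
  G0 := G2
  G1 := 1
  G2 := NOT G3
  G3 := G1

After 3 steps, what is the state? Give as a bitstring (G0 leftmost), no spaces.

Step 1: G0=G2=1 G1=1(const) G2=NOT G3=NOT 1=0 G3=G1=1 -> 1101
Step 2: G0=G2=0 G1=1(const) G2=NOT G3=NOT 1=0 G3=G1=1 -> 0101
Step 3: G0=G2=0 G1=1(const) G2=NOT G3=NOT 1=0 G3=G1=1 -> 0101

0101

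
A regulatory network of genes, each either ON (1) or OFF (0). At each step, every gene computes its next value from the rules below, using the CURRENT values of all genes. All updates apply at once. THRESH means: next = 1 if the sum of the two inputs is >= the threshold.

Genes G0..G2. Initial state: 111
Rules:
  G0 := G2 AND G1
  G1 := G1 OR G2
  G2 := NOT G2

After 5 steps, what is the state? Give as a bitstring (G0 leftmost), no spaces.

Step 1: G0=G2&G1=1&1=1 G1=G1|G2=1|1=1 G2=NOT G2=NOT 1=0 -> 110
Step 2: G0=G2&G1=0&1=0 G1=G1|G2=1|0=1 G2=NOT G2=NOT 0=1 -> 011
Step 3: G0=G2&G1=1&1=1 G1=G1|G2=1|1=1 G2=NOT G2=NOT 1=0 -> 110
Step 4: G0=G2&G1=0&1=0 G1=G1|G2=1|0=1 G2=NOT G2=NOT 0=1 -> 011
Step 5: G0=G2&G1=1&1=1 G1=G1|G2=1|1=1 G2=NOT G2=NOT 1=0 -> 110

110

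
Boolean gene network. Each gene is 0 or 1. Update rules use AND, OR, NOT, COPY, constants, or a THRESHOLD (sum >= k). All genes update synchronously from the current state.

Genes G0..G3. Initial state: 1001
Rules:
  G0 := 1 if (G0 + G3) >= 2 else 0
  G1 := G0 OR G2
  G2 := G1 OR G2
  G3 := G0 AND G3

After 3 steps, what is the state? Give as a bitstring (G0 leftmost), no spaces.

Step 1: G0=(1+1>=2)=1 G1=G0|G2=1|0=1 G2=G1|G2=0|0=0 G3=G0&G3=1&1=1 -> 1101
Step 2: G0=(1+1>=2)=1 G1=G0|G2=1|0=1 G2=G1|G2=1|0=1 G3=G0&G3=1&1=1 -> 1111
Step 3: G0=(1+1>=2)=1 G1=G0|G2=1|1=1 G2=G1|G2=1|1=1 G3=G0&G3=1&1=1 -> 1111

1111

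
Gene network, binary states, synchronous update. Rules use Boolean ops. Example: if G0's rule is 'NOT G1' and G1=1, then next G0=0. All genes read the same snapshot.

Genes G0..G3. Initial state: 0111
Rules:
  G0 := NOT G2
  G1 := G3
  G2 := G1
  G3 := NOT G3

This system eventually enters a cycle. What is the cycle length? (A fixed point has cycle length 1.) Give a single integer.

Answer: 2

Derivation:
Step 0: 0111
Step 1: G0=NOT G2=NOT 1=0 G1=G3=1 G2=G1=1 G3=NOT G3=NOT 1=0 -> 0110
Step 2: G0=NOT G2=NOT 1=0 G1=G3=0 G2=G1=1 G3=NOT G3=NOT 0=1 -> 0011
Step 3: G0=NOT G2=NOT 1=0 G1=G3=1 G2=G1=0 G3=NOT G3=NOT 1=0 -> 0100
Step 4: G0=NOT G2=NOT 0=1 G1=G3=0 G2=G1=1 G3=NOT G3=NOT 0=1 -> 1011
Step 5: G0=NOT G2=NOT 1=0 G1=G3=1 G2=G1=0 G3=NOT G3=NOT 1=0 -> 0100
State from step 5 equals state from step 3 -> cycle length 2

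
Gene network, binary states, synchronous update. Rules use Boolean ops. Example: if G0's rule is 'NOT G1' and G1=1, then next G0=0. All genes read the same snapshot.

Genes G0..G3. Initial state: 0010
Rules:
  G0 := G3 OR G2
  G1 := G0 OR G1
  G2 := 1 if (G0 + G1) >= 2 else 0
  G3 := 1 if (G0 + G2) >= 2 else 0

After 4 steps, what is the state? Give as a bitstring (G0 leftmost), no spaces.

Step 1: G0=G3|G2=0|1=1 G1=G0|G1=0|0=0 G2=(0+0>=2)=0 G3=(0+1>=2)=0 -> 1000
Step 2: G0=G3|G2=0|0=0 G1=G0|G1=1|0=1 G2=(1+0>=2)=0 G3=(1+0>=2)=0 -> 0100
Step 3: G0=G3|G2=0|0=0 G1=G0|G1=0|1=1 G2=(0+1>=2)=0 G3=(0+0>=2)=0 -> 0100
Step 4: G0=G3|G2=0|0=0 G1=G0|G1=0|1=1 G2=(0+1>=2)=0 G3=(0+0>=2)=0 -> 0100

0100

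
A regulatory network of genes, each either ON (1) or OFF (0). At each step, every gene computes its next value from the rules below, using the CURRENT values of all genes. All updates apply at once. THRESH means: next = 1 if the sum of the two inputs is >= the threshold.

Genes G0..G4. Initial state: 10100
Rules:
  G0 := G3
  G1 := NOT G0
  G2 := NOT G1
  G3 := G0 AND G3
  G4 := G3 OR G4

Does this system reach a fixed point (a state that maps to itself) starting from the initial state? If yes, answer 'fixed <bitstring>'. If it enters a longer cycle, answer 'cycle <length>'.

Answer: fixed 01000

Derivation:
Step 0: 10100
Step 1: G0=G3=0 G1=NOT G0=NOT 1=0 G2=NOT G1=NOT 0=1 G3=G0&G3=1&0=0 G4=G3|G4=0|0=0 -> 00100
Step 2: G0=G3=0 G1=NOT G0=NOT 0=1 G2=NOT G1=NOT 0=1 G3=G0&G3=0&0=0 G4=G3|G4=0|0=0 -> 01100
Step 3: G0=G3=0 G1=NOT G0=NOT 0=1 G2=NOT G1=NOT 1=0 G3=G0&G3=0&0=0 G4=G3|G4=0|0=0 -> 01000
Step 4: G0=G3=0 G1=NOT G0=NOT 0=1 G2=NOT G1=NOT 1=0 G3=G0&G3=0&0=0 G4=G3|G4=0|0=0 -> 01000
Fixed point reached at step 3: 01000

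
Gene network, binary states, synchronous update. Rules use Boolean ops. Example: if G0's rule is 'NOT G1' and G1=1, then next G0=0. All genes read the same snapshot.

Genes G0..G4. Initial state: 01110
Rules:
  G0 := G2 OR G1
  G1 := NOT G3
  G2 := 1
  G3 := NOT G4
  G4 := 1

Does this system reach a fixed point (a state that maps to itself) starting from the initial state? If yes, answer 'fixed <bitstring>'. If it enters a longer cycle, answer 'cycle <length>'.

Answer: fixed 11101

Derivation:
Step 0: 01110
Step 1: G0=G2|G1=1|1=1 G1=NOT G3=NOT 1=0 G2=1(const) G3=NOT G4=NOT 0=1 G4=1(const) -> 10111
Step 2: G0=G2|G1=1|0=1 G1=NOT G3=NOT 1=0 G2=1(const) G3=NOT G4=NOT 1=0 G4=1(const) -> 10101
Step 3: G0=G2|G1=1|0=1 G1=NOT G3=NOT 0=1 G2=1(const) G3=NOT G4=NOT 1=0 G4=1(const) -> 11101
Step 4: G0=G2|G1=1|1=1 G1=NOT G3=NOT 0=1 G2=1(const) G3=NOT G4=NOT 1=0 G4=1(const) -> 11101
Fixed point reached at step 3: 11101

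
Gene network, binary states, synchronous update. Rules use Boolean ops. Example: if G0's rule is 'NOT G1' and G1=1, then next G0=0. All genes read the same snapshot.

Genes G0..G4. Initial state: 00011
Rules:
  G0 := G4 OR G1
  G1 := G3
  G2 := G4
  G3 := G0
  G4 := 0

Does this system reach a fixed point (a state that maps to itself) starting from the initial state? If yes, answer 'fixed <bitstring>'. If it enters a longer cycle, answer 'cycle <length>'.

Answer: cycle 3

Derivation:
Step 0: 00011
Step 1: G0=G4|G1=1|0=1 G1=G3=1 G2=G4=1 G3=G0=0 G4=0(const) -> 11100
Step 2: G0=G4|G1=0|1=1 G1=G3=0 G2=G4=0 G3=G0=1 G4=0(const) -> 10010
Step 3: G0=G4|G1=0|0=0 G1=G3=1 G2=G4=0 G3=G0=1 G4=0(const) -> 01010
Step 4: G0=G4|G1=0|1=1 G1=G3=1 G2=G4=0 G3=G0=0 G4=0(const) -> 11000
Step 5: G0=G4|G1=0|1=1 G1=G3=0 G2=G4=0 G3=G0=1 G4=0(const) -> 10010
Cycle of length 3 starting at step 2 -> no fixed point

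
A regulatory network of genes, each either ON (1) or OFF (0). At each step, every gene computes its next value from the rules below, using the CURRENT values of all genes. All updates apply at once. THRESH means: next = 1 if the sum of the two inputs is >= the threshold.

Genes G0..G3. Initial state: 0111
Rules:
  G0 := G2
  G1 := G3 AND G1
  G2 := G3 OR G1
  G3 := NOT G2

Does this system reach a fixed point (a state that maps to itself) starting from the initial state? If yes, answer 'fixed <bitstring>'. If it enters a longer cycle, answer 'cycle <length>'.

Answer: cycle 4

Derivation:
Step 0: 0111
Step 1: G0=G2=1 G1=G3&G1=1&1=1 G2=G3|G1=1|1=1 G3=NOT G2=NOT 1=0 -> 1110
Step 2: G0=G2=1 G1=G3&G1=0&1=0 G2=G3|G1=0|1=1 G3=NOT G2=NOT 1=0 -> 1010
Step 3: G0=G2=1 G1=G3&G1=0&0=0 G2=G3|G1=0|0=0 G3=NOT G2=NOT 1=0 -> 1000
Step 4: G0=G2=0 G1=G3&G1=0&0=0 G2=G3|G1=0|0=0 G3=NOT G2=NOT 0=1 -> 0001
Step 5: G0=G2=0 G1=G3&G1=1&0=0 G2=G3|G1=1|0=1 G3=NOT G2=NOT 0=1 -> 0011
Step 6: G0=G2=1 G1=G3&G1=1&0=0 G2=G3|G1=1|0=1 G3=NOT G2=NOT 1=0 -> 1010
Cycle of length 4 starting at step 2 -> no fixed point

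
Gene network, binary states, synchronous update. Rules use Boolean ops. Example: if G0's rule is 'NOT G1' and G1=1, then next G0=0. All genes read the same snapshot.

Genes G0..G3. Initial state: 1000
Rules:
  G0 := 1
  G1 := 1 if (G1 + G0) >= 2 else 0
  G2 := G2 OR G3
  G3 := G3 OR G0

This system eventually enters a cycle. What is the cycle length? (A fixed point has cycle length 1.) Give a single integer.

Step 0: 1000
Step 1: G0=1(const) G1=(0+1>=2)=0 G2=G2|G3=0|0=0 G3=G3|G0=0|1=1 -> 1001
Step 2: G0=1(const) G1=(0+1>=2)=0 G2=G2|G3=0|1=1 G3=G3|G0=1|1=1 -> 1011
Step 3: G0=1(const) G1=(0+1>=2)=0 G2=G2|G3=1|1=1 G3=G3|G0=1|1=1 -> 1011
State from step 3 equals state from step 2 -> cycle length 1

Answer: 1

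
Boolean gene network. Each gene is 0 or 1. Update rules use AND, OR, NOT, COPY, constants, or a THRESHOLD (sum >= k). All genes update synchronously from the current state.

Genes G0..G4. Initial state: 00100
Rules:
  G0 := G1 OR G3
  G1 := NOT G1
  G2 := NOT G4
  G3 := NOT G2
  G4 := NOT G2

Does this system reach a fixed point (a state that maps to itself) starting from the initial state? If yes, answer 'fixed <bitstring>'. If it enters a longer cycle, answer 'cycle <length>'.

Answer: cycle 2

Derivation:
Step 0: 00100
Step 1: G0=G1|G3=0|0=0 G1=NOT G1=NOT 0=1 G2=NOT G4=NOT 0=1 G3=NOT G2=NOT 1=0 G4=NOT G2=NOT 1=0 -> 01100
Step 2: G0=G1|G3=1|0=1 G1=NOT G1=NOT 1=0 G2=NOT G4=NOT 0=1 G3=NOT G2=NOT 1=0 G4=NOT G2=NOT 1=0 -> 10100
Step 3: G0=G1|G3=0|0=0 G1=NOT G1=NOT 0=1 G2=NOT G4=NOT 0=1 G3=NOT G2=NOT 1=0 G4=NOT G2=NOT 1=0 -> 01100
Cycle of length 2 starting at step 1 -> no fixed point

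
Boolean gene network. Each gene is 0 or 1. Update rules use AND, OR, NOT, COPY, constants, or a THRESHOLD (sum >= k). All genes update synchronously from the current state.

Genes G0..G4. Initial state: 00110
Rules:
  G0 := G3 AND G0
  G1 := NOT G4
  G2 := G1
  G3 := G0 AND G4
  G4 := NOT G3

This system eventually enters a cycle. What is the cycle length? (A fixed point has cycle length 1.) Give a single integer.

Answer: 1

Derivation:
Step 0: 00110
Step 1: G0=G3&G0=1&0=0 G1=NOT G4=NOT 0=1 G2=G1=0 G3=G0&G4=0&0=0 G4=NOT G3=NOT 1=0 -> 01000
Step 2: G0=G3&G0=0&0=0 G1=NOT G4=NOT 0=1 G2=G1=1 G3=G0&G4=0&0=0 G4=NOT G3=NOT 0=1 -> 01101
Step 3: G0=G3&G0=0&0=0 G1=NOT G4=NOT 1=0 G2=G1=1 G3=G0&G4=0&1=0 G4=NOT G3=NOT 0=1 -> 00101
Step 4: G0=G3&G0=0&0=0 G1=NOT G4=NOT 1=0 G2=G1=0 G3=G0&G4=0&1=0 G4=NOT G3=NOT 0=1 -> 00001
Step 5: G0=G3&G0=0&0=0 G1=NOT G4=NOT 1=0 G2=G1=0 G3=G0&G4=0&1=0 G4=NOT G3=NOT 0=1 -> 00001
State from step 5 equals state from step 4 -> cycle length 1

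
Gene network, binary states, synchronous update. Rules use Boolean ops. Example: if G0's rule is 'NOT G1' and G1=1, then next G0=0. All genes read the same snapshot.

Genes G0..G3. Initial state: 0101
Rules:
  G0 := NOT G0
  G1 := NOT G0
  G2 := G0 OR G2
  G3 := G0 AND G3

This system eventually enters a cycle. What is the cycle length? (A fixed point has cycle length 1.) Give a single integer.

Step 0: 0101
Step 1: G0=NOT G0=NOT 0=1 G1=NOT G0=NOT 0=1 G2=G0|G2=0|0=0 G3=G0&G3=0&1=0 -> 1100
Step 2: G0=NOT G0=NOT 1=0 G1=NOT G0=NOT 1=0 G2=G0|G2=1|0=1 G3=G0&G3=1&0=0 -> 0010
Step 3: G0=NOT G0=NOT 0=1 G1=NOT G0=NOT 0=1 G2=G0|G2=0|1=1 G3=G0&G3=0&0=0 -> 1110
Step 4: G0=NOT G0=NOT 1=0 G1=NOT G0=NOT 1=0 G2=G0|G2=1|1=1 G3=G0&G3=1&0=0 -> 0010
State from step 4 equals state from step 2 -> cycle length 2

Answer: 2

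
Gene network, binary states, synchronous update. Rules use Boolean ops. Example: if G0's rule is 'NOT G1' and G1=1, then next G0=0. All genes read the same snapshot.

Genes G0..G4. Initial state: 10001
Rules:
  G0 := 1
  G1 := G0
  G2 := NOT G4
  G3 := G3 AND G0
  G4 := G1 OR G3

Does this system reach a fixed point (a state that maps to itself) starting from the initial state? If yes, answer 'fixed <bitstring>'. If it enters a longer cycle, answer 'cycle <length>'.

Answer: fixed 11001

Derivation:
Step 0: 10001
Step 1: G0=1(const) G1=G0=1 G2=NOT G4=NOT 1=0 G3=G3&G0=0&1=0 G4=G1|G3=0|0=0 -> 11000
Step 2: G0=1(const) G1=G0=1 G2=NOT G4=NOT 0=1 G3=G3&G0=0&1=0 G4=G1|G3=1|0=1 -> 11101
Step 3: G0=1(const) G1=G0=1 G2=NOT G4=NOT 1=0 G3=G3&G0=0&1=0 G4=G1|G3=1|0=1 -> 11001
Step 4: G0=1(const) G1=G0=1 G2=NOT G4=NOT 1=0 G3=G3&G0=0&1=0 G4=G1|G3=1|0=1 -> 11001
Fixed point reached at step 3: 11001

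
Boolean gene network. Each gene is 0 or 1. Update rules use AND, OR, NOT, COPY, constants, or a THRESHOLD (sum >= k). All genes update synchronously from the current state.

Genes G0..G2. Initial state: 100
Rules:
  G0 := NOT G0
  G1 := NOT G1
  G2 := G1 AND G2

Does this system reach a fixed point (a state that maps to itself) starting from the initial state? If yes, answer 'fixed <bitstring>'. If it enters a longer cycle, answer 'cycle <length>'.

Answer: cycle 2

Derivation:
Step 0: 100
Step 1: G0=NOT G0=NOT 1=0 G1=NOT G1=NOT 0=1 G2=G1&G2=0&0=0 -> 010
Step 2: G0=NOT G0=NOT 0=1 G1=NOT G1=NOT 1=0 G2=G1&G2=1&0=0 -> 100
Cycle of length 2 starting at step 0 -> no fixed point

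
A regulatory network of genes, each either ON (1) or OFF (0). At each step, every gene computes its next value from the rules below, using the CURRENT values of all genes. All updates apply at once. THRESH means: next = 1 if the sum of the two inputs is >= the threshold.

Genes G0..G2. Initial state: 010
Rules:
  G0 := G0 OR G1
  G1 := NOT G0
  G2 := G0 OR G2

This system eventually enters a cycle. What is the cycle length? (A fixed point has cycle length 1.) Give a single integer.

Answer: 1

Derivation:
Step 0: 010
Step 1: G0=G0|G1=0|1=1 G1=NOT G0=NOT 0=1 G2=G0|G2=0|0=0 -> 110
Step 2: G0=G0|G1=1|1=1 G1=NOT G0=NOT 1=0 G2=G0|G2=1|0=1 -> 101
Step 3: G0=G0|G1=1|0=1 G1=NOT G0=NOT 1=0 G2=G0|G2=1|1=1 -> 101
State from step 3 equals state from step 2 -> cycle length 1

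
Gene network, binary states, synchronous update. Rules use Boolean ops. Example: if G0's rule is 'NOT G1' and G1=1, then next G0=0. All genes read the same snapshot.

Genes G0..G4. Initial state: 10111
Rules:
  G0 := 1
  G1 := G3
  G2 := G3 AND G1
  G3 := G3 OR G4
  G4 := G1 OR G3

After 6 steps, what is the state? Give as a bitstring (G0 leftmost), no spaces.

Step 1: G0=1(const) G1=G3=1 G2=G3&G1=1&0=0 G3=G3|G4=1|1=1 G4=G1|G3=0|1=1 -> 11011
Step 2: G0=1(const) G1=G3=1 G2=G3&G1=1&1=1 G3=G3|G4=1|1=1 G4=G1|G3=1|1=1 -> 11111
Step 3: G0=1(const) G1=G3=1 G2=G3&G1=1&1=1 G3=G3|G4=1|1=1 G4=G1|G3=1|1=1 -> 11111
Step 4: G0=1(const) G1=G3=1 G2=G3&G1=1&1=1 G3=G3|G4=1|1=1 G4=G1|G3=1|1=1 -> 11111
Step 5: G0=1(const) G1=G3=1 G2=G3&G1=1&1=1 G3=G3|G4=1|1=1 G4=G1|G3=1|1=1 -> 11111
Step 6: G0=1(const) G1=G3=1 G2=G3&G1=1&1=1 G3=G3|G4=1|1=1 G4=G1|G3=1|1=1 -> 11111

11111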